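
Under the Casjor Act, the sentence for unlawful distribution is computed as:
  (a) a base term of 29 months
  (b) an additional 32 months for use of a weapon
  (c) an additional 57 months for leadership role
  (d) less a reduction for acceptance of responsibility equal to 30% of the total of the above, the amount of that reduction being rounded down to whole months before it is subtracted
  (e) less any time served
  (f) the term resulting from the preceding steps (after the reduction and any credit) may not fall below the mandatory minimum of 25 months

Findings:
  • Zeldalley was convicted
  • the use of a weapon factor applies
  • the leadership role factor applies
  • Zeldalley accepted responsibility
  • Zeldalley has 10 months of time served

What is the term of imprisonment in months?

73 months

Use of a weapon enhancement: +32 months
Leadership role enhancement: +57 months
Adjusted term: 29 months + 32 months + 57 months = 118 months
Acceptance of responsibility reduction: 30% of 118 months = 35 months (rounded down)
After reduction: 118 − 35 = 83 months
Less time served: 83 months − 10 months = 73 months
Minimum 25 months: 73 months meets the minimum, no increase.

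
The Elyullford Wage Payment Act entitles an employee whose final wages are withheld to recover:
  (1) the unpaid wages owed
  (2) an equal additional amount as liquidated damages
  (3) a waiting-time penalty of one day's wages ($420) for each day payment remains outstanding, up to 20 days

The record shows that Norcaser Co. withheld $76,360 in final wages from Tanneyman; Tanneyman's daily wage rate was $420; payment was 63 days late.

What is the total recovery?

$161,120

Liquidated damages (equal amount): $76,360
Penalty days: min(63, 20) = 20
Waiting-time penalty: 20 × $420 = $8,400
Total award: $76,360 + $76,360 + $8,400 = $161,120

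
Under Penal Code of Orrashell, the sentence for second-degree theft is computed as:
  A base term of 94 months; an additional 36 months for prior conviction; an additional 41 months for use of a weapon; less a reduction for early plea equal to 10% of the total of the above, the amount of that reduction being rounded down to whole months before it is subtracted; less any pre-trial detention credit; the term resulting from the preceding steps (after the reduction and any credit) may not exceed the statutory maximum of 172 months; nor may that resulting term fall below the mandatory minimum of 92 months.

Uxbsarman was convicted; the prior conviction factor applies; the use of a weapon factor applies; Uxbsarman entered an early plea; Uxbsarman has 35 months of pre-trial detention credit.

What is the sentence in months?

Prior conviction enhancement: +36 months
Use of a weapon enhancement: +41 months
Adjusted term: 94 months + 36 months + 41 months = 171 months
Early plea reduction: 10% of 171 months = 17 months (rounded down)
After reduction: 171 − 17 = 154 months
Less pre-trial detention credit: 154 months − 35 months = 119 months
Cap at 172 months: 119 months is within the cap, no reduction.
Minimum 92 months: 119 months meets the minimum, no increase.

119 months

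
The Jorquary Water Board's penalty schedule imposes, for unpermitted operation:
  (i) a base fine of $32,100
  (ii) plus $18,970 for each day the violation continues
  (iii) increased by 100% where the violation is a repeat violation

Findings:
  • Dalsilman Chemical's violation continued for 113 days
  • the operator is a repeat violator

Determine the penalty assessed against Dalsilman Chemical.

Per-day component: 113 × $18,970 = $2,143,610
Base plus per-day: $32,100 + $2,143,610 = $2,175,710
Enhancement: 100% of $2,175,710 = $2,175,710
Enhanced fine: $2,175,710 + $2,175,710 = $4,351,420

$4,351,420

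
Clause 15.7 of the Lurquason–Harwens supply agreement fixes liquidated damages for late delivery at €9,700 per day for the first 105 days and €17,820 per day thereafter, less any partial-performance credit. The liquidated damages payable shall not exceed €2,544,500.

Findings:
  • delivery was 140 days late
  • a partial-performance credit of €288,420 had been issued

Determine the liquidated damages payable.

€1,353,780

First 105 days: 105 × €9,700 = €1,018,500
Remaining days: (140 − 105) × €17,820 = €623,700
Accrued per-day damages: €1,018,500 + €623,700 = €1,642,200
Less partial-performance credit: €1,642,200 − €288,420 = €1,353,780
Cap at €2,544,500: €1,353,780 is within the cap, no reduction.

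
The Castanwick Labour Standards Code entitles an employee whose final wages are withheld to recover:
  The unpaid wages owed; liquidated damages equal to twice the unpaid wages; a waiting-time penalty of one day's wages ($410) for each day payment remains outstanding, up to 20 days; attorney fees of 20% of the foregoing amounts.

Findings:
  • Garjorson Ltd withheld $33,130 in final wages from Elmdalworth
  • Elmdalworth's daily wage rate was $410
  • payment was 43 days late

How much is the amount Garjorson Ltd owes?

Total award: $129,108

Doubled: 2 × $33,130 = $66,260
Penalty days: min(43, 20) = 20
Waiting-time penalty: 20 × $410 = $8,200
Subtotal: $33,130 + $66,260 + $8,200 = $107,590
Attorney fees: 20% of $107,590 = $21,518
Total award: $107,590 + $21,518 = $129,108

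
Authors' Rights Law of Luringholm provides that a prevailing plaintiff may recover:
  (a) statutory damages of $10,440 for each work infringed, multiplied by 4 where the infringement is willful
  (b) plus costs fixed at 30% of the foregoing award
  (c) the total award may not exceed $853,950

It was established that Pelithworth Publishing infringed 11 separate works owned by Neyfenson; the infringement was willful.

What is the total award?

Statutory damages: 11 × $10,440 = $114,840
Multiplied by 4: 4 × $114,840 = $459,360
Costs: 30% of $459,360 = $137,808
Award plus costs: $459,360 + $137,808 = $597,168
Cap at $853,950: $597,168 is within the cap, no reduction.

$597,168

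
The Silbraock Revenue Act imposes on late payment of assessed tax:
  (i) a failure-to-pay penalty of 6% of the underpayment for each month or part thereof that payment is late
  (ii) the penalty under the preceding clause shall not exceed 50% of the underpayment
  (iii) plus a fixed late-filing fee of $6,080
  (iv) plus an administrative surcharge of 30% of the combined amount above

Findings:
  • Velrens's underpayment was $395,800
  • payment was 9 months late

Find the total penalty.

$265,174

Accrued rate: 6% × 9 = 54%, capped at 50% → 50%
Failure-to-pay penalty: 50% of $395,800 = $197,900
Penalty before surcharge: $197,900 + $6,080 = $203,980
Administrative surcharge: 30% of $203,980 = $61,194
Total penalty: $203,980 + $61,194 = $265,174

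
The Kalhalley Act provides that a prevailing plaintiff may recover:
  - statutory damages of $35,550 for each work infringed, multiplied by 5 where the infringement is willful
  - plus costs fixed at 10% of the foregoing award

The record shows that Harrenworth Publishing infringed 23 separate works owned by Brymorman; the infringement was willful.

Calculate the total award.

Statutory damages: 23 × $35,550 = $817,650
Multiplied by 5: 5 × $817,650 = $4,088,250
Costs: 10% of $4,088,250 = $408,825
Award plus costs: $4,088,250 + $408,825 = $4,497,075

$4,497,075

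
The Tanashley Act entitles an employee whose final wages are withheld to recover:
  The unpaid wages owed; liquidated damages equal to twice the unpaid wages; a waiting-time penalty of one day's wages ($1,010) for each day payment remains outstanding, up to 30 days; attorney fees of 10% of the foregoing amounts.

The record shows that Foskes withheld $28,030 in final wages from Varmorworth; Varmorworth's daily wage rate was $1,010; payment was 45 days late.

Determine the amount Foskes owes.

Doubled: 2 × $28,030 = $56,060
Penalty days: min(45, 30) = 30
Waiting-time penalty: 30 × $1,010 = $30,300
Subtotal: $28,030 + $56,060 + $30,300 = $114,390
Attorney fees: 10% of $114,390 = $11,439
Total award: $114,390 + $11,439 = $125,829

$125,829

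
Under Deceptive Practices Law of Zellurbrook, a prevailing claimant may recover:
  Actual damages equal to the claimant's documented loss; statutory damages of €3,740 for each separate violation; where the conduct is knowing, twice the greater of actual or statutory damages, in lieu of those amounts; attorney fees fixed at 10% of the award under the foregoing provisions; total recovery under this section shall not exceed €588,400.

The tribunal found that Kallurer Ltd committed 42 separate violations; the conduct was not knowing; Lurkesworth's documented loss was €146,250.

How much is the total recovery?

€333,663

Statutory damages: 42 × €3,740 = €157,080
Conduct not knowing: the in-lieu enhancement does not apply.
Actual plus statutory damages: €146,250 + €157,080 = €303,330
Attorney fees: 10% of €303,330 = €30,333
Total before cap: €303,330 + €30,333 = €333,663
Cap at €588,400: €333,663 is within the cap, no reduction.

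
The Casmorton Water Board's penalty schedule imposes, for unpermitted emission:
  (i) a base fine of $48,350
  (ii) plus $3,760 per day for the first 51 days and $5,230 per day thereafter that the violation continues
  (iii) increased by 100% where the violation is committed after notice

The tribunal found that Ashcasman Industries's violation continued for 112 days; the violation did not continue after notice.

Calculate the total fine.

$559,140

First 51 days: 51 × $3,760 = $191,760
Remaining days: (112 − 51) × $5,230 = $319,030
Per-day component: $191,760 + $319,030 = $510,790
Base plus per-day: $48,350 + $510,790 = $559,140
The violation did not continue after notice: no 100% increase.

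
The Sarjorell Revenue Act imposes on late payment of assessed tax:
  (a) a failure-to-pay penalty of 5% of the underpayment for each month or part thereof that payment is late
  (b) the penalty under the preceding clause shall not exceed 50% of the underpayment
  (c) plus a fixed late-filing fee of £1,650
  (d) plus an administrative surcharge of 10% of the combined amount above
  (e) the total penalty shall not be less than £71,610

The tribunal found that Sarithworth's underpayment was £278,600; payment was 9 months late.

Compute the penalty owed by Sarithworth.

£139,722

Accrued rate: 5% × 9 = 45%, capped at 50% → 45%
Failure-to-pay penalty: 45% of £278,600 = £125,370
Penalty before surcharge: £125,370 + £1,650 = £127,020
Administrative surcharge: 10% of £127,020 = £12,702
Total penalty: £127,020 + £12,702 = £139,722
Minimum £71,610: £139,722 meets the minimum, no increase.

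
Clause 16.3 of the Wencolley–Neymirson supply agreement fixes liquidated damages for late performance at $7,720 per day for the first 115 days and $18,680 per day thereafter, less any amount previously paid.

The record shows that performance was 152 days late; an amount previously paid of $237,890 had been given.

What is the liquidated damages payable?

$1,341,070

First 115 days: 115 × $7,720 = $887,800
Remaining days: (152 − 115) × $18,680 = $691,160
Accrued per-day damages: $887,800 + $691,160 = $1,578,960
Less amount previously paid: $1,578,960 − $237,890 = $1,341,070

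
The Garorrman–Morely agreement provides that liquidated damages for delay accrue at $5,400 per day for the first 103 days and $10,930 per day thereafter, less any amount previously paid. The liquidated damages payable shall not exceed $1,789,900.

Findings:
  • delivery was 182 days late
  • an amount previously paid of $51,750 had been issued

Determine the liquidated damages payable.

First 103 days: 103 × $5,400 = $556,200
Remaining days: (182 − 103) × $10,930 = $863,470
Accrued per-day damages: $556,200 + $863,470 = $1,419,670
Less amount previously paid: $1,419,670 − $51,750 = $1,367,920
Cap at $1,789,900: $1,367,920 is within the cap, no reduction.

$1,367,920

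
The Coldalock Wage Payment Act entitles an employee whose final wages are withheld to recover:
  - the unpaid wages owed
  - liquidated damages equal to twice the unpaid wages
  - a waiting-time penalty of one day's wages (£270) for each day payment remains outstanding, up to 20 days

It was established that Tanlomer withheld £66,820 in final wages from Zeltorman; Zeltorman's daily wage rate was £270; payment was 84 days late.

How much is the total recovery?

£205,860

Doubled: 2 × £66,820 = £133,640
Penalty days: min(84, 20) = 20
Waiting-time penalty: 20 × £270 = £5,400
Total award: £66,820 + £133,640 + £5,400 = £205,860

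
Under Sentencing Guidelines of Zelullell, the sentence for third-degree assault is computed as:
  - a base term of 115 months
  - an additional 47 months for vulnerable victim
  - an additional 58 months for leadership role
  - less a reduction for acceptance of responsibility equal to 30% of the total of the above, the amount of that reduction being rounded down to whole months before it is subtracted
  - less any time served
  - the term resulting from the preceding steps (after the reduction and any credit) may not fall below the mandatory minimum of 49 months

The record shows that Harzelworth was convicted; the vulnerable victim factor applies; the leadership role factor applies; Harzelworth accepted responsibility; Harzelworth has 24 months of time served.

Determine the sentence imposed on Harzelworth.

130 months

Vulnerable victim enhancement: +47 months
Leadership role enhancement: +58 months
Adjusted term: 115 months + 47 months + 58 months = 220 months
Acceptance of responsibility reduction: 30% of 220 months = 66 months (rounded down)
After reduction: 220 − 66 = 154 months
Less time served: 154 months − 24 months = 130 months
Minimum 49 months: 130 months meets the minimum, no increase.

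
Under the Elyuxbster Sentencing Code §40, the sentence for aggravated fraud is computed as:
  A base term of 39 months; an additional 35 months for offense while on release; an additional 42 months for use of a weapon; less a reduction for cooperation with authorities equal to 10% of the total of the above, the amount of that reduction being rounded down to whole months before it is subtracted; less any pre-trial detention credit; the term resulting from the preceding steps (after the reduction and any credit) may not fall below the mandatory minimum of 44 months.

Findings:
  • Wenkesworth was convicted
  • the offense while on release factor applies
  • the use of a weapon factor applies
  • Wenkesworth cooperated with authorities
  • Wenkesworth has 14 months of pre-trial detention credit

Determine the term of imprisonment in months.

Offense while on release enhancement: +35 months
Use of a weapon enhancement: +42 months
Adjusted term: 39 months + 35 months + 42 months = 116 months
Cooperation with authorities reduction: 10% of 116 months = 11 months (rounded down)
After reduction: 116 − 11 = 105 months
Less pre-trial detention credit: 105 months − 14 months = 91 months
Minimum 44 months: 91 months meets the minimum, no increase.

91 months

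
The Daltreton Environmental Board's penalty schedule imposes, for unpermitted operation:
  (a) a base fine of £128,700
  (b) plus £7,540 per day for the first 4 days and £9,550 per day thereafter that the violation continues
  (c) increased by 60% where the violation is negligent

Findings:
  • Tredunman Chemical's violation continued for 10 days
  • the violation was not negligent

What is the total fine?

£216,160

First 4 days: 4 × £7,540 = £30,160
Remaining days: (10 − 4) × £9,550 = £57,300
Per-day component: £30,160 + £57,300 = £87,460
Base plus per-day: £128,700 + £87,460 = £216,160
The violation was not negligent: no 60% increase.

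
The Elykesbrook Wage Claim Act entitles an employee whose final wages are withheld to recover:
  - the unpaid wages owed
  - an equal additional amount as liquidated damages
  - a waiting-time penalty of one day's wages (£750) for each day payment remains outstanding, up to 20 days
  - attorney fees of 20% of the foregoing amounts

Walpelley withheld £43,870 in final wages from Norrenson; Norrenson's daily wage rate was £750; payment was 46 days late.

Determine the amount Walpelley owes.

Liquidated damages (equal amount): £43,870
Penalty days: min(46, 20) = 20
Waiting-time penalty: 20 × £750 = £15,000
Subtotal: £43,870 + £43,870 + £15,000 = £102,740
Attorney fees: 20% of £102,740 = £20,548
Total award: £102,740 + £20,548 = £123,288

Total award: £123,288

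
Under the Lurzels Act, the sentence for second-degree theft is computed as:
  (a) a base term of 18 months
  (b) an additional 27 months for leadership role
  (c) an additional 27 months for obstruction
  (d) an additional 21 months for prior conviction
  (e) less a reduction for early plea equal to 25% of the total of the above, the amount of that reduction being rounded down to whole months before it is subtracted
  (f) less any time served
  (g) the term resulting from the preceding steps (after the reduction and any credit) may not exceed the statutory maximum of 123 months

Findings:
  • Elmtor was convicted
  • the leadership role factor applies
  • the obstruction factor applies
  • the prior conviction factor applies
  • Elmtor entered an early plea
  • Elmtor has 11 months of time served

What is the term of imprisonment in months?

Leadership role enhancement: +27 months
Obstruction enhancement: +27 months
Prior conviction enhancement: +21 months
Adjusted term: 18 months + 27 months + 27 months + 21 months = 93 months
Early plea reduction: 25% of 93 months = 23 months (rounded down)
After reduction: 93 − 23 = 70 months
Less time served: 70 months − 11 months = 59 months
Cap at 123 months: 59 months is within the cap, no reduction.

59 months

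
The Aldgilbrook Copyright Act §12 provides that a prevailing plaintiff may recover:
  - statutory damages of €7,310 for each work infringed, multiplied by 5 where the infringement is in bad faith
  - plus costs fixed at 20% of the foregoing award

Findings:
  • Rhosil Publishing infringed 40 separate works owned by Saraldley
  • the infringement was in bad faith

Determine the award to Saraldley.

Statutory damages: 40 × €7,310 = €292,400
Multiplied by 5: 5 × €292,400 = €1,462,000
Costs: 20% of €1,462,000 = €292,400
Award plus costs: €1,462,000 + €292,400 = €1,754,400

Award: €1,754,400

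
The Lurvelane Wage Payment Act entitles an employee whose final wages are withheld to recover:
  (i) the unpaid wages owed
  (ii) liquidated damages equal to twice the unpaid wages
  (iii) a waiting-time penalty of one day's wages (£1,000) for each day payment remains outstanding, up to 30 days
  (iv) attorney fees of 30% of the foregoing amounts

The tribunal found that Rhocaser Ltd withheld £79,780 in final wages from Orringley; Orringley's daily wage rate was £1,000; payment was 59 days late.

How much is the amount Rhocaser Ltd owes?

£350,142

Doubled: 2 × £79,780 = £159,560
Penalty days: min(59, 30) = 30
Waiting-time penalty: 30 × £1,000 = £30,000
Subtotal: £79,780 + £159,560 + £30,000 = £269,340
Attorney fees: 30% of £269,340 = £80,802
Total award: £269,340 + £80,802 = £350,142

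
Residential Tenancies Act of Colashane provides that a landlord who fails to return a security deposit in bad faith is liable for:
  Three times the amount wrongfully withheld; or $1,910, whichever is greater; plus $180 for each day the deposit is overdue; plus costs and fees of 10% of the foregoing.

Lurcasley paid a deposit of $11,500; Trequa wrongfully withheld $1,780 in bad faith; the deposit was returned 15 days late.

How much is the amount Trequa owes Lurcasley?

Trebled: 3 × $1,780 = $5,340
Minimum $1,910: $5,340 meets the minimum, no increase.
Late-return penalty: 15 × $180 = $2,700
Damages plus late penalty: $5,340 + $2,700 = $8,040
Costs and fees: 10% of $8,040 = $804
Total recovery: $8,040 + $804 = $8,844

$8,844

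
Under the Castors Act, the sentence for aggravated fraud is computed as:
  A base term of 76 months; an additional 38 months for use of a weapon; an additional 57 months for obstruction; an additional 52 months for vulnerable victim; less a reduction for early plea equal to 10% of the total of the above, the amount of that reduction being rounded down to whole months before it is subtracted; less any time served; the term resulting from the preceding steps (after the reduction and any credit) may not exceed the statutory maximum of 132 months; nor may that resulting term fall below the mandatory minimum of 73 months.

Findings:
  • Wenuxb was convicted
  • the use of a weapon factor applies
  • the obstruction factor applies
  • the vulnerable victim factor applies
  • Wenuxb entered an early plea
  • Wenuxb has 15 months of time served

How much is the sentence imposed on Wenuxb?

Sentence: 132 months

Use of a weapon enhancement: +38 months
Obstruction enhancement: +57 months
Vulnerable victim enhancement: +52 months
Adjusted term: 76 months + 38 months + 57 months + 52 months = 223 months
Early plea reduction: 10% of 223 months = 22 months (rounded down)
After reduction: 223 − 22 = 201 months
Less time served: 201 months − 15 months = 186 months
Cap at 132 months: 186 months exceeds the cap → 132 months
Minimum 73 months: 132 months meets the minimum, no increase.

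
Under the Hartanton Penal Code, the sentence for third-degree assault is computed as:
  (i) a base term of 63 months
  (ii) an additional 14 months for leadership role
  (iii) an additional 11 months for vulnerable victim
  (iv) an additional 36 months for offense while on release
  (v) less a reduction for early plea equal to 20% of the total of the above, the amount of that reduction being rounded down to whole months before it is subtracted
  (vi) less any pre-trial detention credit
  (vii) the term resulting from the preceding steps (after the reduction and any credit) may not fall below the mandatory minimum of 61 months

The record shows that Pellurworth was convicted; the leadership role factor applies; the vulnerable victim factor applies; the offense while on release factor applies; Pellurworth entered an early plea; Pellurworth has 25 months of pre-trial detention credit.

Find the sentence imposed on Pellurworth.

Sentence: 75 months

Leadership role enhancement: +14 months
Vulnerable victim enhancement: +11 months
Offense while on release enhancement: +36 months
Adjusted term: 63 months + 14 months + 11 months + 36 months = 124 months
Early plea reduction: 20% of 124 months = 24 months (rounded down)
After reduction: 124 − 24 = 100 months
Less pre-trial detention credit: 100 months − 25 months = 75 months
Minimum 61 months: 75 months meets the minimum, no increase.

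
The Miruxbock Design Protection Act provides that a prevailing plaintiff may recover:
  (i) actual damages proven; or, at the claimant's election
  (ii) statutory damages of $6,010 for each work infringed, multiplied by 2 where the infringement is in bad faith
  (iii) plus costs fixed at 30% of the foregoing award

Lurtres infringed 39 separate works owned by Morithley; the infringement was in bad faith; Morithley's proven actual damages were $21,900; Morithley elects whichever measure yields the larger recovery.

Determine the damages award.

$609,414

Statutory damages: 39 × $6,010 = $234,390
Doubled: 2 × $234,390 = $468,780
Greater of actual damages ($21,900) or enhanced statutory damages ($468,780): $468,780
Costs: 30% of $468,780 = $140,634
Award plus costs: $468,780 + $140,634 = $609,414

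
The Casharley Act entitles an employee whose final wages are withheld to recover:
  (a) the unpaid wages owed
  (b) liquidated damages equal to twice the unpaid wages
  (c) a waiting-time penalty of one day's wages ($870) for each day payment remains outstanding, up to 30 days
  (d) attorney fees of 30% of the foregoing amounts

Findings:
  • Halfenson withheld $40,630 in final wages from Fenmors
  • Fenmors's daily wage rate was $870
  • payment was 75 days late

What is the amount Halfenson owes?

$192,387

Doubled: 2 × $40,630 = $81,260
Penalty days: min(75, 30) = 30
Waiting-time penalty: 30 × $870 = $26,100
Subtotal: $40,630 + $81,260 + $26,100 = $147,990
Attorney fees: 30% of $147,990 = $44,397
Total award: $147,990 + $44,397 = $192,387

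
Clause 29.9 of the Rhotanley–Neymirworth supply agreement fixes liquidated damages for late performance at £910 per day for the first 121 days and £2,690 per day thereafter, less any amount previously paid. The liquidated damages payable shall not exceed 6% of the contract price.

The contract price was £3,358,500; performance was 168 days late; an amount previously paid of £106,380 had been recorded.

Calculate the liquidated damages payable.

£130,160

First 121 days: 121 × £910 = £110,110
Remaining days: (168 − 121) × £2,690 = £126,430
Accrued per-day damages: £110,110 + £126,430 = £236,540
Less amount previously paid: £236,540 − £106,380 = £130,160
Cap: 6% of £3,358,500 = £201,510
Cap at £201,510: £130,160 is within the cap, no reduction.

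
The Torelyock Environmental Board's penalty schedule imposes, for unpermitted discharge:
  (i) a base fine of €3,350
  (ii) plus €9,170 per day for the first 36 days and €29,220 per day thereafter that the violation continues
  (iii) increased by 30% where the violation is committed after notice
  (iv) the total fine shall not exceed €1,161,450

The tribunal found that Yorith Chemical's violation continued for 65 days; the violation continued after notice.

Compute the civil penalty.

€1,161,450

First 36 days: 36 × €9,170 = €330,120
Remaining days: (65 − 36) × €29,220 = €847,380
Per-day component: €330,120 + €847,380 = €1,177,500
Base plus per-day: €3,350 + €1,177,500 = €1,180,850
Enhancement: 30% of €1,180,850 = €354,255
Enhanced fine: €1,180,850 + €354,255 = €1,535,105
Cap at €1,161,450: €1,535,105 exceeds the cap → €1,161,450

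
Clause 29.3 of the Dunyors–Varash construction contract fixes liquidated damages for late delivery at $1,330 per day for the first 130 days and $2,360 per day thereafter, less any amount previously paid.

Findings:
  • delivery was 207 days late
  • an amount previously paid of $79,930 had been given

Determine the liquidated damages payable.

$274,690

First 130 days: 130 × $1,330 = $172,900
Remaining days: (207 − 130) × $2,360 = $181,720
Accrued per-day damages: $172,900 + $181,720 = $354,620
Less amount previously paid: $354,620 − $79,930 = $274,690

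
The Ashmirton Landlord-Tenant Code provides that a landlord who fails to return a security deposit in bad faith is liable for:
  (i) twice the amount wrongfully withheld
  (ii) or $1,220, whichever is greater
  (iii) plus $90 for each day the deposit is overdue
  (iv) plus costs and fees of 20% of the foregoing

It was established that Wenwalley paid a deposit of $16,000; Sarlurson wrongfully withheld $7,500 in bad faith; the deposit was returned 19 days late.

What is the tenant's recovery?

$20,052

Doubled: 2 × $7,500 = $15,000
Minimum $1,220: $15,000 meets the minimum, no increase.
Late-return penalty: 19 × $90 = $1,710
Damages plus late penalty: $15,000 + $1,710 = $16,710
Costs and fees: 20% of $16,710 = $3,342
Total recovery: $16,710 + $3,342 = $20,052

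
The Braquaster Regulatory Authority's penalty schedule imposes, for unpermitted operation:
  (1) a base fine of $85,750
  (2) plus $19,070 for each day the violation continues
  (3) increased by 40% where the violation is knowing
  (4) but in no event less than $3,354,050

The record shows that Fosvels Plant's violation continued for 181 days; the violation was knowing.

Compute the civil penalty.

Per-day component: 181 × $19,070 = $3,451,670
Base plus per-day: $85,750 + $3,451,670 = $3,537,420
Enhancement: 40% of $3,537,420 = $1,414,968
Enhanced fine: $3,537,420 + $1,414,968 = $4,952,388
Minimum $3,354,050: $4,952,388 meets the minimum, no increase.

$4,952,388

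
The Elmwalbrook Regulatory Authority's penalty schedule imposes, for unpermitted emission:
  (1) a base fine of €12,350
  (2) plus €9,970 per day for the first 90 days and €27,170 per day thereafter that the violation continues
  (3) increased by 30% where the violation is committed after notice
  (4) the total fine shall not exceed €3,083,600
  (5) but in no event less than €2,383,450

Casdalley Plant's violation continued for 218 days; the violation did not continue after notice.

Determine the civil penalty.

First 90 days: 90 × €9,970 = €897,300
Remaining days: (218 − 90) × €27,170 = €3,477,760
Per-day component: €897,300 + €3,477,760 = €4,375,060
Base plus per-day: €12,350 + €4,375,060 = €4,387,410
The violation did not continue after notice: no 30% increase.
Cap at €3,083,600: €4,387,410 exceeds the cap → €3,083,600
Minimum €2,383,450: €3,083,600 meets the minimum, no increase.

€3,083,600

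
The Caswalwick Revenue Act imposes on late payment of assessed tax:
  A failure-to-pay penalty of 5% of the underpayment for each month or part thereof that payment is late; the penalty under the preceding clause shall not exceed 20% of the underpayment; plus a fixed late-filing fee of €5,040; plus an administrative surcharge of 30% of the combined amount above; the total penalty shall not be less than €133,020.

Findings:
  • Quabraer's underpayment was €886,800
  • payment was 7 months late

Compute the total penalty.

€237,120

Accrued rate: 5% × 7 = 35%, capped at 20% → 20%
Failure-to-pay penalty: 20% of €886,800 = €177,360
Penalty before surcharge: €177,360 + €5,040 = €182,400
Administrative surcharge: 30% of €182,400 = €54,720
Total penalty: €182,400 + €54,720 = €237,120
Minimum €133,020: €237,120 meets the minimum, no increase.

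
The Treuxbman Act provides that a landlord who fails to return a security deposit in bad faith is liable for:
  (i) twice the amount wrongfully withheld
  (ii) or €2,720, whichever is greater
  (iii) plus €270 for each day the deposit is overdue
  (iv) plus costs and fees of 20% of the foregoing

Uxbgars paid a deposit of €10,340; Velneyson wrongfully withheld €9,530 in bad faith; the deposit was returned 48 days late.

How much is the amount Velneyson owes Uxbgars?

€38,424

Doubled: 2 × €9,530 = €19,060
Minimum €2,720: €19,060 meets the minimum, no increase.
Late-return penalty: 48 × €270 = €12,960
Damages plus late penalty: €19,060 + €12,960 = €32,020
Costs and fees: 20% of €32,020 = €6,404
Total recovery: €32,020 + €6,404 = €38,424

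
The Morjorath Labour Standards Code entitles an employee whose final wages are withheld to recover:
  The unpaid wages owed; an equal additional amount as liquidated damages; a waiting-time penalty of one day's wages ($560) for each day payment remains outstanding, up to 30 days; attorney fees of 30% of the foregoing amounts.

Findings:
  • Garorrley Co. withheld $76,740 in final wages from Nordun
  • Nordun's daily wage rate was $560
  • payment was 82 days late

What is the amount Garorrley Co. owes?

$221,364

Liquidated damages (equal amount): $76,740
Penalty days: min(82, 30) = 30
Waiting-time penalty: 30 × $560 = $16,800
Subtotal: $76,740 + $76,740 + $16,800 = $170,280
Attorney fees: 30% of $170,280 = $51,084
Total award: $170,280 + $51,084 = $221,364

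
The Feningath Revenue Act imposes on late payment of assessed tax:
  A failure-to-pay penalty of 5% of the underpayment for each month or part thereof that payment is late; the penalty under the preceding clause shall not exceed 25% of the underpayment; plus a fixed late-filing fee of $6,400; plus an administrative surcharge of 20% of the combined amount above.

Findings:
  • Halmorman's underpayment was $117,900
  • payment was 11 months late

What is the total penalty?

$43,050

Accrued rate: 5% × 11 = 55%, capped at 25% → 25%
Failure-to-pay penalty: 25% of $117,900 = $29,475
Penalty before surcharge: $29,475 + $6,400 = $35,875
Administrative surcharge: 20% of $35,875 = $7,175
Total penalty: $35,875 + $7,175 = $43,050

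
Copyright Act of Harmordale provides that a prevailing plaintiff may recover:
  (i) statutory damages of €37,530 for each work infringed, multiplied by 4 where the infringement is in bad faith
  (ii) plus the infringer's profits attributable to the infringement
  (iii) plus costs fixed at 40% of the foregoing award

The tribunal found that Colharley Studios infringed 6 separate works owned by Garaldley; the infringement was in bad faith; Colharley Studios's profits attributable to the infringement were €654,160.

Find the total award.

Statutory damages: 6 × €37,530 = €225,180
Multiplied by 4: 4 × €225,180 = €900,720
Combined award: €900,720 + €654,160 = €1,554,880
Costs: 40% of €1,554,880 = €621,952
Award plus costs: €1,554,880 + €621,952 = €2,176,832

Award: €2,176,832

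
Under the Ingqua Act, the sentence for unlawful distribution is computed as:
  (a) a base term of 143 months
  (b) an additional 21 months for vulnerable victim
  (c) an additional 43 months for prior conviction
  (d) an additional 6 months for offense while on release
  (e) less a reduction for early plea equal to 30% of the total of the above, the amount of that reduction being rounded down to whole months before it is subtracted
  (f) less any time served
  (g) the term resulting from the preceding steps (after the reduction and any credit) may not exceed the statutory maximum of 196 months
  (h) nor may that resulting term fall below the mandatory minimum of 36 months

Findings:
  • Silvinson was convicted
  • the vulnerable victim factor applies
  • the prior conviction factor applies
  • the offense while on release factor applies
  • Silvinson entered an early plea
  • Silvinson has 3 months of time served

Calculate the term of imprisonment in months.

147 months

Vulnerable victim enhancement: +21 months
Prior conviction enhancement: +43 months
Offense while on release enhancement: +6 months
Adjusted term: 143 months + 21 months + 43 months + 6 months = 213 months
Early plea reduction: 30% of 213 months = 63 months (rounded down)
After reduction: 213 − 63 = 150 months
Less time served: 150 months − 3 months = 147 months
Cap at 196 months: 147 months is within the cap, no reduction.
Minimum 36 months: 147 months meets the minimum, no increase.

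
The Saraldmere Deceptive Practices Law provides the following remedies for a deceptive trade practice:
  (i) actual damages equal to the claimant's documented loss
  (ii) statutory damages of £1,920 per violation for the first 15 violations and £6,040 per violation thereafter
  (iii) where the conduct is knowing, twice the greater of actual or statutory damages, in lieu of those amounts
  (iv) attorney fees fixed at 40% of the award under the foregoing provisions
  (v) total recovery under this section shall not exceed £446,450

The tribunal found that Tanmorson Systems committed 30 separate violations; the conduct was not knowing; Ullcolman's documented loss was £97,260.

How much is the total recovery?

First 15 violations: 15 × £1,920 = £28,800
Remaining violations: (30 − 15) × £6,040 = £90,600
Statutory damages: £28,800 + £90,600 = £119,400
Conduct not knowing: the in-lieu enhancement does not apply.
Actual plus statutory damages: £97,260 + £119,400 = £216,660
Attorney fees: 40% of £216,660 = £86,664
Total before cap: £216,660 + £86,664 = £303,324
Cap at £446,450: £303,324 is within the cap, no reduction.

Total recovery: £303,324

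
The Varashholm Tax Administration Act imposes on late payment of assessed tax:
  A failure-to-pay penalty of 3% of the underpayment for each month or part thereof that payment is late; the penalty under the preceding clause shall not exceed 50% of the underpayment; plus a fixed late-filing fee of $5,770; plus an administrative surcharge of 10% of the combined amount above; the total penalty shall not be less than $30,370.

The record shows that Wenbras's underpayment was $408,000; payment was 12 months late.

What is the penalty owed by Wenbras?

Accrued rate: 3% × 12 = 36%, capped at 50% → 36%
Failure-to-pay penalty: 36% of $408,000 = $146,880
Penalty before surcharge: $146,880 + $5,770 = $152,650
Administrative surcharge: 10% of $152,650 = $15,265
Total penalty: $152,650 + $15,265 = $167,915
Minimum $30,370: $167,915 meets the minimum, no increase.

$167,915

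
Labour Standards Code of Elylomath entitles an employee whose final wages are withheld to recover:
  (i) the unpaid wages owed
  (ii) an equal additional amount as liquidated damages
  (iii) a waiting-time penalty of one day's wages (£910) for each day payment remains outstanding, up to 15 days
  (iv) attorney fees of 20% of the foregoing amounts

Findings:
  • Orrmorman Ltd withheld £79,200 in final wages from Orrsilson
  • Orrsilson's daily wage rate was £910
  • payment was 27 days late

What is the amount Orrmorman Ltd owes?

Liquidated damages (equal amount): £79,200
Penalty days: min(27, 15) = 15
Waiting-time penalty: 15 × £910 = £13,650
Subtotal: £79,200 + £79,200 + £13,650 = £172,050
Attorney fees: 20% of £172,050 = £34,410
Total award: £172,050 + £34,410 = £206,460

£206,460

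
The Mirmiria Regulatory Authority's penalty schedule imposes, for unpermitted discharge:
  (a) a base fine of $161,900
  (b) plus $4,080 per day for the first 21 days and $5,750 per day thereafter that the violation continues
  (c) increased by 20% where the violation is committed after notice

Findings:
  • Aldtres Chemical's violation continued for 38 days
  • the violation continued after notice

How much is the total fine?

$414,396

First 21 days: 21 × $4,080 = $85,680
Remaining days: (38 − 21) × $5,750 = $97,750
Per-day component: $85,680 + $97,750 = $183,430
Base plus per-day: $161,900 + $183,430 = $345,330
Enhancement: 20% of $345,330 = $69,066
Enhanced fine: $345,330 + $69,066 = $414,396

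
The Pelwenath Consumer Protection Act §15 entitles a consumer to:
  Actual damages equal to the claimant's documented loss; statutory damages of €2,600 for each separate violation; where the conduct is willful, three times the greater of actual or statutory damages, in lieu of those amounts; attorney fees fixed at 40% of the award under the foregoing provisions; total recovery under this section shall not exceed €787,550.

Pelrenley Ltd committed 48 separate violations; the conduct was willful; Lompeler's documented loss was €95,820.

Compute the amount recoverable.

€524,160

Statutory damages: 48 × €2,600 = €124,800
Greater of actual damages (€95,820) or statutory damages (€124,800): €124,800
Trebled: 3 × €124,800 = €374,400
Attorney fees: 40% of €374,400 = €149,760
Total before cap: €374,400 + €149,760 = €524,160
Cap at €787,550: €524,160 is within the cap, no reduction.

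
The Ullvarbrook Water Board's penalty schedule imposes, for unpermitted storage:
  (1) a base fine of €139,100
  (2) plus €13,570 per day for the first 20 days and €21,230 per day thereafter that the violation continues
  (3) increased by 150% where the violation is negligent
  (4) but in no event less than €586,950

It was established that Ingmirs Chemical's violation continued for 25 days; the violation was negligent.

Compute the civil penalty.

First 20 days: 20 × €13,570 = €271,400
Remaining days: (25 − 20) × €21,230 = €106,150
Per-day component: €271,400 + €106,150 = €377,550
Base plus per-day: €139,100 + €377,550 = €516,650
Enhancement: 150% of €516,650 = €774,975
Enhanced fine: €516,650 + €774,975 = €1,291,625
Minimum €586,950: €1,291,625 meets the minimum, no increase.

€1,291,625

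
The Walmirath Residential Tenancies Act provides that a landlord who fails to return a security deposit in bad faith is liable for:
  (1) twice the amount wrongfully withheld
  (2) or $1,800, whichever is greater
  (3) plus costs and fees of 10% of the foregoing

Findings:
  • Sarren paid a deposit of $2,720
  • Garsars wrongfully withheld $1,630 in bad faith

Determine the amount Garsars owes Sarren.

Doubled: 2 × $1,630 = $3,260
Minimum $1,800: $3,260 meets the minimum, no increase.
Costs and fees: 10% of $3,260 = $326
Total recovery: $3,260 + $326 = $3,586

$3,586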